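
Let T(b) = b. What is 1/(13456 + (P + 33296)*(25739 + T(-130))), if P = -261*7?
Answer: 1/805903077 ≈ 1.2408e-9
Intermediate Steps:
P = -1827
1/(13456 + (P + 33296)*(25739 + T(-130))) = 1/(13456 + (-1827 + 33296)*(25739 - 130)) = 1/(13456 + 31469*25609) = 1/(13456 + 805889621) = 1/805903077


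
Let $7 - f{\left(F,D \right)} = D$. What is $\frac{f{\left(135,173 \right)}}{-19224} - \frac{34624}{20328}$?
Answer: $- \frac{13796611}{8141364} \approx -1.6946$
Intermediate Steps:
$f{\left(F,D \right)} = 7 - D$
$\frac{f{\left(135,173 \right)}}{-19224} - \frac{34624}{20328} = \frac{7 - 173}{-19224} - \frac{34624}{20328} = \left(7 - 173\right) \left(- \frac{1}{19224}\right) - \frac{4328}{2541} = \left(-166\right) \left(- \frac{1}{19224}\right) - \frac{4328}{2541} = \frac{83}{9612} - \frac{4328}{2541} = - \frac{13796611}{8141364}$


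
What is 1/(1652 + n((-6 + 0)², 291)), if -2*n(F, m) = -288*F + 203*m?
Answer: -2/45401 ≈ -4.4052e-5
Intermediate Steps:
n(F, m) = 144*F - 203*m/2 (n(F, m) = -(-288*F + 203*m)/2 = 144*F - 203*m/2)
1/(1652 + n((-6 + 0)², 291)) = 1/(1652 + (144*(-6 + 0)² - 203/2*291)) = 1/(1652 + (144*(-6)² - 59073/2)) = 1/(1652 + (144*36 - 59073/2)) = 1/(1652 + (5184 - 59073/2)) = 1/(1652 - 48705/2) = 1/(-45401/2) = -2/45401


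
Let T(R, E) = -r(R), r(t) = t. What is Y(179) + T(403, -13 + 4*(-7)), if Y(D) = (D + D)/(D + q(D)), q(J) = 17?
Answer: -39315/98 ≈ -401.17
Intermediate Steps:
Y(D) = 2*D/(17 + D) (Y(D) = (D + D)/(D + 17) = (2*D)/(17 + D) = 2*D/(17 + D))
T(R, E) = -R
Y(179) + T(403, -13 + 4*(-7)) = 2*179/(17 + 179) - 1*403 = 2*179/196 - 403 = 2*179*(1/196) - 403 = 179/98 - 403 = -39315/98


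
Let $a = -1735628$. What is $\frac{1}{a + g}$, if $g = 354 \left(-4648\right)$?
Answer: $- \frac{1}{3381020} \approx -2.9577 \cdot 10^{-7}$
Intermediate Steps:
$g = -1645392$
$\frac{1}{a + g} = \frac{1}{-1735628 - 1645392} = \frac{1}{-3381020} = - \frac{1}{3381020}$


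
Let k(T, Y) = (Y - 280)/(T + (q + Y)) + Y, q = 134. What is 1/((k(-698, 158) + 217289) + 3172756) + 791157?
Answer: 544483163739593/688211270 ≈ 7.9116e+5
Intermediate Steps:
k(T, Y) = Y + (-280 + Y)/(134 + T + Y) (k(T, Y) = (Y - 280)/(T + (134 + Y)) + Y = (-280 + Y)/(134 + T + Y) + Y = Y + (-280 + Y)/(134 + T + Y))
1/((k(-698, 158) + 217289) + 3172756) + 791157 = 1/(((-280 + 158² + 135*158 - 698*158)/(134 - 698 + 158) + 217289) + 3172756) + 791157 = 1/(((-280 + 24964 + 21330 - 110284)/(-406) + 217289) + 3172756) + 791157 = 1/((-1/406*(-64270) + 217289) + 3172756) + 791157 = 1/((32135/203 + 217289) + 3172756) + 791157 = 1/(44141802/203 + 3172756) + 791157 = 1/(688211270/203) + 791157 = 203/688211270 + 791157 = 544483163739593/688211270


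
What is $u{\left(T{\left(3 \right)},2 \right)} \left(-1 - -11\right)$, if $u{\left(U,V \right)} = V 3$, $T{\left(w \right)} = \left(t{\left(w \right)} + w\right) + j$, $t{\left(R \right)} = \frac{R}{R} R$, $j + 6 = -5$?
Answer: $60$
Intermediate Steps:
$j = -11$ ($j = -6 - 5 = -11$)
$t{\left(R \right)} = R$ ($t{\left(R \right)} = 1 R = R$)
$T{\left(w \right)} = -11 + 2 w$ ($T{\left(w \right)} = \left(w + w\right) - 11 = 2 w - 11 = -11 + 2 w$)
$u{\left(U,V \right)} = 3 V$
$u{\left(T{\left(3 \right)},2 \right)} \left(-1 - -11\right) = 3 \cdot 2 \left(-1 - -11\right) = 6 \left(-1 + 11\right) = 6 \cdot 10 = 60$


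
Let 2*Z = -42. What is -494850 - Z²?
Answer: -495291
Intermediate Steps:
Z = -21 (Z = (½)*(-42) = -21)
-494850 - Z² = -494850 - 1*(-21)² = -494850 - 1*441 = -494850 - 441 = -495291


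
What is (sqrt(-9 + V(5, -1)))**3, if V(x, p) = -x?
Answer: -14*I*sqrt(14) ≈ -52.383*I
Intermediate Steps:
(sqrt(-9 + V(5, -1)))**3 = (sqrt(-9 - 1*5))**3 = (sqrt(-9 - 5))**3 = (sqrt(-14))**3 = (I*sqrt(14))**3 = -14*I*sqrt(14)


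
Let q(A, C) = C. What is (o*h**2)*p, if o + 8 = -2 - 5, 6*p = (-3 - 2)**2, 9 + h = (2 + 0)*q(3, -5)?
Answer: -45125/2 ≈ -22563.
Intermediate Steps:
h = -19 (h = -9 + (2 + 0)*(-5) = -9 + 2*(-5) = -9 - 10 = -19)
p = 25/6 (p = (-3 - 2)**2/6 = (1/6)*(-5)**2 = (1/6)*25 = 25/6 ≈ 4.1667)
o = -15 (o = -8 + (-2 - 5) = -8 - 7 = -15)
(o*h**2)*p = -15*(-19)**2*(25/6) = -15*361*(25/6) = -5415*25/6 = -45125/2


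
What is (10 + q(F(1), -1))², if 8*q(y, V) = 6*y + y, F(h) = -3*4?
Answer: ¼ ≈ 0.25000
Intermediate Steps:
F(h) = -12
q(y, V) = 7*y/8 (q(y, V) = (6*y + y)/8 = (7*y)/8 = 7*y/8)
(10 + q(F(1), -1))² = (10 + (7/8)*(-12))² = (10 - 21/2)² = (-½)² = ¼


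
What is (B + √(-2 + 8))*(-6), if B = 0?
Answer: -6*√6 ≈ -14.697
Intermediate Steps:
(B + √(-2 + 8))*(-6) = (0 + √(-2 + 8))*(-6) = (0 + √6)*(-6) = √6*(-6) = -6*√6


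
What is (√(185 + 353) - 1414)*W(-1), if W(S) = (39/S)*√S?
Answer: 39*I*(1414 - √538) ≈ 54241.0*I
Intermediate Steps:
W(S) = 39/√S
(√(185 + 353) - 1414)*W(-1) = (√(185 + 353) - 1414)*(39/√(-1)) = (√538 - 1414)*(39*(-I)) = (-1414 + √538)*(-39*I) = -39*I*(-1414 + √538)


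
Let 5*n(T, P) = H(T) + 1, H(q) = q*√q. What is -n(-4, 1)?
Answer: -⅕ + 8*I/5 ≈ -0.2 + 1.6*I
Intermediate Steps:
H(q) = q^(3/2)
n(T, P) = ⅕ + T^(3/2)/5 (n(T, P) = (T^(3/2) + 1)/5 = (1 + T^(3/2))/5 = ⅕ + T^(3/2)/5)
-n(-4, 1) = -(⅕ + (-4)^(3/2)/5) = -(⅕ + (-8*I)/5) = -(⅕ - 8*I/5) = -⅕ + 8*I/5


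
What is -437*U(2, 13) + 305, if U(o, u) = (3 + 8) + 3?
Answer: -5813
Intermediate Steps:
U(o, u) = 14 (U(o, u) = 11 + 3 = 14)
-437*U(2, 13) + 305 = -437*14 + 305 = -6118 + 305 = -5813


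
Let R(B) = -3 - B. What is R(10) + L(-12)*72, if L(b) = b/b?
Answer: 59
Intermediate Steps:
L(b) = 1
R(10) + L(-12)*72 = (-3 - 1*10) + 1*72 = (-3 - 10) + 72 = -13 + 72 = 59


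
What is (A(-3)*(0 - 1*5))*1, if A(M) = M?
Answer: 15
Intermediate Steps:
(A(-3)*(0 - 1*5))*1 = -3*(0 - 1*5)*1 = -3*(0 - 5)*1 = -3*(-5)*1 = 15*1 = 15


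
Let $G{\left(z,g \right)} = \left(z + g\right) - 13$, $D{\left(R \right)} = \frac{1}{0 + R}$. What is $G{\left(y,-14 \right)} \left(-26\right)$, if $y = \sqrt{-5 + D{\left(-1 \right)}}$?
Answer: $702 - 26 i \sqrt{6} \approx 702.0 - 63.687 i$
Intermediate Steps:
$D{\left(R \right)} = \frac{1}{R}$
$y = i \sqrt{6}$ ($y = \sqrt{-5 + \frac{1}{-1}} = \sqrt{-5 - 1} = \sqrt{-6} = i \sqrt{6} \approx 2.4495 i$)
$G{\left(z,g \right)} = -13 + g + z$ ($G{\left(z,g \right)} = \left(g + z\right) - 13 = -13 + g + z$)
$G{\left(y,-14 \right)} \left(-26\right) = \left(-13 - 14 + i \sqrt{6}\right) \left(-26\right) = \left(-27 + i \sqrt{6}\right) \left(-26\right) = 702 - 26 i \sqrt{6}$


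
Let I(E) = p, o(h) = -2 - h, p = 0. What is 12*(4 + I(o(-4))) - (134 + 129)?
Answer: -215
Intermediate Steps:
I(E) = 0
12*(4 + I(o(-4))) - (134 + 129) = 12*(4 + 0) - (134 + 129) = 12*4 - 1*263 = 48 - 263 = -215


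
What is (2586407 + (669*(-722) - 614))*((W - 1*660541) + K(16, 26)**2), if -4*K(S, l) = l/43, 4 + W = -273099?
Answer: -14520146811122625/7396 ≈ -1.9632e+12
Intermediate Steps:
W = -273103 (W = -4 - 273099 = -273103)
K(S, l) = -l/172 (K(S, l) = -l/(4*43) = -l/172)
(2586407 + (669*(-722) - 614))*((W - 1*660541) + K(16, 26)**2) = (2586407 + (669*(-722) - 614))*((-273103 - 1*660541) + (-1/172*26)**2) = (2586407 + (-483018 - 614))*((-273103 - 660541) + (-13/86)**2) = (2586407 - 483632)*(-933644 + 169/7396) = 2102775*(-6905230855/7396) = -14520146811122625/7396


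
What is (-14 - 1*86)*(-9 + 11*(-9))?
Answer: 10800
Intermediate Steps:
(-14 - 1*86)*(-9 + 11*(-9)) = (-14 - 86)*(-9 - 99) = -100*(-108) = 10800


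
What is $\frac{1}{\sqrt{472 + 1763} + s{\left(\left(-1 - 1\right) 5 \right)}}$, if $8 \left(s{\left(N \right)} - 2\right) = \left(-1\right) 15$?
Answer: $- \frac{8}{143039} + \frac{64 \sqrt{2235}}{143039} \approx 0.021097$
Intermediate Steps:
$s{\left(N \right)} = \frac{1}{8}$ ($s{\left(N \right)} = 2 + \frac{\left(-1\right) 15}{8} = 2 + \frac{1}{8} \left(-15\right) = 2 - \frac{15}{8} = \frac{1}{8}$)
$\frac{1}{\sqrt{472 + 1763} + s{\left(\left(-1 - 1\right) 5 \right)}} = \frac{1}{\sqrt{472 + 1763} + \frac{1}{8}} = \frac{1}{\sqrt{2235} + \frac{1}{8}} = \frac{1}{\frac{1}{8} + \sqrt{2235}}$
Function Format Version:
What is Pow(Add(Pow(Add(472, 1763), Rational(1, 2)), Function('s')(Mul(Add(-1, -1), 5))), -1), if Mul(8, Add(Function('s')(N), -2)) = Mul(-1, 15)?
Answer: Add(Rational(-8, 143039), Mul(Rational(64, 143039), Pow(2235, Rational(1, 2)))) ≈ 0.021097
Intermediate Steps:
Function('s')(N) = Rational(1, 8) (Function('s')(N) = Add(2, Mul(Rational(1, 8), Mul(-1, 15))) = Add(2, Mul(Rational(1, 8), -15)) = Add(2, Rational(-15, 8)) = Rational(1, 8))
Pow(Add(Pow(Add(472, 1763), Rational(1, 2)), Function('s')(Mul(Add(-1, -1), 5))), -1) = Pow(Add(Pow(Add(472, 1763), Rational(1, 2)), Rational(1, 8)), -1) = Pow(Add(Pow(2235, Rational(1, 2)), Rational(1, 8)), -1) = Pow(Add(Rational(1, 8), Pow(2235, Rational(1, 2))), -1)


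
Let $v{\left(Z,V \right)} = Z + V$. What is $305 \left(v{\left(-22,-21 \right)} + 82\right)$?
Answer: $11895$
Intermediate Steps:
$v{\left(Z,V \right)} = V + Z$
$305 \left(v{\left(-22,-21 \right)} + 82\right) = 305 \left(\left(-21 - 22\right) + 82\right) = 305 \left(-43 + 82\right) = 305 \cdot 39 = 11895$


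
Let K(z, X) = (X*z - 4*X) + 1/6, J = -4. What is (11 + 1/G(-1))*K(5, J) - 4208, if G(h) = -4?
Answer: -101981/24 ≈ -4249.2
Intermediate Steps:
K(z, X) = ⅙ - 4*X + X*z (K(z, X) = (-4*X + X*z) + ⅙ = ⅙ - 4*X + X*z)
(11 + 1/G(-1))*K(5, J) - 4208 = (11 + 1/(-4))*(⅙ - 4*(-4) - 4*5) - 4208 = (11 - ¼)*(⅙ + 16 - 20) - 4208 = (43/4)*(-23/6) - 4208 = -989/24 - 4208 = -101981/24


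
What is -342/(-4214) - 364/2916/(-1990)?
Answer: 248263147/3056645970 ≈ 0.081221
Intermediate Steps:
-342/(-4214) - 364/2916/(-1990) = -342*(-1/4214) - 364*1/2916*(-1/1990) = 171/2107 - 91/729*(-1/1990) = 171/2107 + 91/1450710 = 248263147/3056645970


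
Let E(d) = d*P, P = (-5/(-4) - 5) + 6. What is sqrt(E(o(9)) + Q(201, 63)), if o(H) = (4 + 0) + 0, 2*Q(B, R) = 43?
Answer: sqrt(122)/2 ≈ 5.5227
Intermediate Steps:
Q(B, R) = 43/2 (Q(B, R) = (1/2)*43 = 43/2)
o(H) = 4 (o(H) = 4 + 0 = 4)
P = 9/4 (P = (-5*(-1/4) - 5) + 6 = (5/4 - 5) + 6 = -15/4 + 6 = 9/4 ≈ 2.2500)
E(d) = 9*d/4 (E(d) = d*(9/4) = 9*d/4)
sqrt(E(o(9)) + Q(201, 63)) = sqrt((9/4)*4 + 43/2) = sqrt(9 + 43/2) = sqrt(61/2) = sqrt(122)/2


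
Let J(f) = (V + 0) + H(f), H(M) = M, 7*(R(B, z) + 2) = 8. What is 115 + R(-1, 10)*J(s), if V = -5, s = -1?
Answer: 841/7 ≈ 120.14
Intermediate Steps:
R(B, z) = -6/7 (R(B, z) = -2 + (⅐)*8 = -2 + 8/7 = -6/7)
J(f) = -5 + f (J(f) = (-5 + 0) + f = -5 + f)
115 + R(-1, 10)*J(s) = 115 - 6*(-5 - 1)/7 = 115 - 6/7*(-6) = 115 + 36/7 = 841/7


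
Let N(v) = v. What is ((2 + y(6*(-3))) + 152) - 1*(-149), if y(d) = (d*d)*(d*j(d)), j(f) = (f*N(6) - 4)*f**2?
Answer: 211631919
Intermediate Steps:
j(f) = f**2*(-4 + 6*f) (j(f) = (f*6 - 4)*f**2 = (6*f - 4)*f**2 = (-4 + 6*f)*f**2 = f**2*(-4 + 6*f))
y(d) = d**5*(-4 + 6*d) (y(d) = (d*d)*(d*(d**2*(-4 + 6*d))) = d**2*(d**3*(-4 + 6*d)) = d**5*(-4 + 6*d))
((2 + y(6*(-3))) + 152) - 1*(-149) = ((2 + (6*(-3))**5*(-4 + 6*(6*(-3)))) + 152) - 1*(-149) = ((2 + (-18)**5*(-4 + 6*(-18))) + 152) + 149 = ((2 - 1889568*(-4 - 108)) + 152) + 149 = ((2 - 1889568*(-112)) + 152) + 149 = ((2 + 211631616) + 152) + 149 = (211631618 + 152) + 149 = 211631770 + 149 = 211631919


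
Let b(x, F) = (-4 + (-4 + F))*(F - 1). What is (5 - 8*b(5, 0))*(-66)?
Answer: 3894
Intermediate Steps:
b(x, F) = (-1 + F)*(-8 + F) (b(x, F) = (-8 + F)*(-1 + F) = (-1 + F)*(-8 + F))
(5 - 8*b(5, 0))*(-66) = (5 - 8*(8 + 0² - 9*0))*(-66) = (5 - 8*(8 + 0 + 0))*(-66) = (5 - 8*8)*(-66) = (5 - 64)*(-66) = -59*(-66) = 3894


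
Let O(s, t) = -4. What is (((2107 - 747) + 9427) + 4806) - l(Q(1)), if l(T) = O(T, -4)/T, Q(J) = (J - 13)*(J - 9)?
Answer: 374233/24 ≈ 15593.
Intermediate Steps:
Q(J) = (-13 + J)*(-9 + J)
l(T) = -4/T
(((2107 - 747) + 9427) + 4806) - l(Q(1)) = (((2107 - 747) + 9427) + 4806) - (-4)/(117 + 1**2 - 22*1) = ((1360 + 9427) + 4806) - (-4)/(117 + 1 - 22) = (10787 + 4806) - (-4)/96 = 15593 - (-4)/96 = 15593 - 1*(-1/24) = 15593 + 1/24 = 374233/24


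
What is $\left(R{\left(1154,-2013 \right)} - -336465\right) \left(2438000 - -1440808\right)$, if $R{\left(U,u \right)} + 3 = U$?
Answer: $1309547641728$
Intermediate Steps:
$R{\left(U,u \right)} = -3 + U$
$\left(R{\left(1154,-2013 \right)} - -336465\right) \left(2438000 - -1440808\right) = \left(\left(-3 + 1154\right) - -336465\right) \left(2438000 - -1440808\right) = \left(1151 + 336465\right) \left(2438000 + \left(-448954 + 1889762\right)\right) = 337616 \left(2438000 + 1440808\right) = 337616 \cdot 3878808 = 1309547641728$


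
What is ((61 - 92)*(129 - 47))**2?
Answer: 6461764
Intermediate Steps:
((61 - 92)*(129 - 47))**2 = (-31*82)**2 = (-2542)**2 = 6461764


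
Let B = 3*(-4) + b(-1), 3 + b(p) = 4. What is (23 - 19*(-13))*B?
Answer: -2970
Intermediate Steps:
b(p) = 1 (b(p) = -3 + 4 = 1)
B = -11 (B = 3*(-4) + 1 = -12 + 1 = -11)
(23 - 19*(-13))*B = (23 - 19*(-13))*(-11) = (23 + 247)*(-11) = 270*(-11) = -2970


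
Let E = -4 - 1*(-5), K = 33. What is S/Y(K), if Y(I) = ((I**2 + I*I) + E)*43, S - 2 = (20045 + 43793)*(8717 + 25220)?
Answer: 2166470208/93697 ≈ 23122.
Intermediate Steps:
E = 1 (E = -4 + 5 = 1)
S = 2166470208 (S = 2 + (20045 + 43793)*(8717 + 25220) = 2 + 63838*33937 = 2 + 2166470206 = 2166470208)
Y(I) = 43 + 86*I**2 (Y(I) = ((I**2 + I*I) + 1)*43 = ((I**2 + I**2) + 1)*43 = (2*I**2 + 1)*43 = (1 + 2*I**2)*43 = 43 + 86*I**2)
S/Y(K) = 2166470208/(43 + 86*33**2) = 2166470208/(43 + 86*1089) = 2166470208/(43 + 93654) = 2166470208/93697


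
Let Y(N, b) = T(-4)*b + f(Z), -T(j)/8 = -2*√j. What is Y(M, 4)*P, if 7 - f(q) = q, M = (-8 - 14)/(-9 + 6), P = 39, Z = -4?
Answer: 429 + 4992*I ≈ 429.0 + 4992.0*I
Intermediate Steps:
M = 22/3 (M = -22/(-3) = -22*(-⅓) = 22/3 ≈ 7.3333)
f(q) = 7 - q
T(j) = 16*√j (T(j) = -(-16)*√j = 16*√j)
Y(N, b) = 11 + 32*I*b (Y(N, b) = (16*√(-4))*b + (7 - 1*(-4)) = (16*(2*I))*b + (7 + 4) = (32*I)*b + 11 = 32*I*b + 11 = 11 + 32*I*b)
Y(M, 4)*P = (11 + 32*I*4)*39 = (11 + 128*I)*39 = 429 + 4992*I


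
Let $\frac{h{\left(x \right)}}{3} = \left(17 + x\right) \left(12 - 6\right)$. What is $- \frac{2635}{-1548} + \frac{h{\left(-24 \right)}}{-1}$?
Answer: $\frac{197683}{1548} \approx 127.7$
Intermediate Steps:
$h{\left(x \right)} = 306 + 18 x$ ($h{\left(x \right)} = 3 \left(17 + x\right) \left(12 - 6\right) = 3 \left(17 + x\right) 6 = 3 \left(102 + 6 x\right) = 306 + 18 x$)
$- \frac{2635}{-1548} + \frac{h{\left(-24 \right)}}{-1} = - \frac{2635}{-1548} + \frac{306 + 18 \left(-24\right)}{-1} = \left(-2635\right) \left(- \frac{1}{1548}\right) + \left(306 - 432\right) \left(-1\right) = \frac{2635}{1548} - -126 = \frac{2635}{1548} + 126 = \frac{197683}{1548}$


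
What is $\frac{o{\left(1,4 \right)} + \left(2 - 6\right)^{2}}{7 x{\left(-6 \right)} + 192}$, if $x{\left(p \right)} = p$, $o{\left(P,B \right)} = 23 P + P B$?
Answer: $\frac{43}{150} \approx 0.28667$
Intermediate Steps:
$o{\left(P,B \right)} = 23 P + B P$
$\frac{o{\left(1,4 \right)} + \left(2 - 6\right)^{2}}{7 x{\left(-6 \right)} + 192} = \frac{1 \left(23 + 4\right) + \left(2 - 6\right)^{2}}{7 \left(-6\right) + 192} = \frac{1 \cdot 27 + \left(-4\right)^{2}}{-42 + 192} = \frac{27 + 16}{150} = 43 \cdot \frac{1}{150} = \frac{43}{150}$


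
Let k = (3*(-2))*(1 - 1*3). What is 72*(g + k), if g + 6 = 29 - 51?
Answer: -1152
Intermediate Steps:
g = -28 (g = -6 + (29 - 51) = -6 - 22 = -28)
k = 12 (k = -6*(1 - 3) = -6*(-2) = 12)
72*(g + k) = 72*(-28 + 12) = 72*(-16) = -1152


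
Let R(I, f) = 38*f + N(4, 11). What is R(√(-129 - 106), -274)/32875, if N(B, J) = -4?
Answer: -10416/32875 ≈ -0.31684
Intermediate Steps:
R(I, f) = -4 + 38*f (R(I, f) = 38*f - 4 = -4 + 38*f)
R(√(-129 - 106), -274)/32875 = (-4 + 38*(-274))/32875 = (-4 - 10412)*(1/32875) = -10416*1/32875 = -10416/32875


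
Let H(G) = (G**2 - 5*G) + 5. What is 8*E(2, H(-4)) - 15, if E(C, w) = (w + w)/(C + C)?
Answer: 149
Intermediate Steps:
H(G) = 5 + G**2 - 5*G
E(C, w) = w/C (E(C, w) = (2*w)/((2*C)) = (2*w)*(1/(2*C)) = w/C)
8*E(2, H(-4)) - 15 = 8*((5 + (-4)**2 - 5*(-4))/2) - 15 = 8*((5 + 16 + 20)*(1/2)) - 15 = 8*(41*(1/2)) - 15 = 8*(41/2) - 15 = 164 - 15 = 149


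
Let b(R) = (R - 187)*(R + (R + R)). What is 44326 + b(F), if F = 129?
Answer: 21880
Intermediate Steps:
b(R) = 3*R*(-187 + R) (b(R) = (-187 + R)*(R + 2*R) = (-187 + R)*(3*R) = 3*R*(-187 + R))
44326 + b(F) = 44326 + 3*129*(-187 + 129) = 44326 + 3*129*(-58) = 44326 - 22446 = 21880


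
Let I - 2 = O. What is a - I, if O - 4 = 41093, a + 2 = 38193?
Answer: -2908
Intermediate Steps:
a = 38191 (a = -2 + 38193 = 38191)
O = 41097 (O = 4 + 41093 = 41097)
I = 41099 (I = 2 + 41097 = 41099)
a - I = 38191 - 1*41099 = 38191 - 41099 = -2908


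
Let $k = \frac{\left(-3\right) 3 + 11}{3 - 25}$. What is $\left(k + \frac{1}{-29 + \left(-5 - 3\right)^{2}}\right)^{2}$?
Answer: $\frac{576}{148225} \approx 0.003886$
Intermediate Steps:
$k = - \frac{1}{11}$ ($k = \frac{-9 + 11}{-22} = 2 \left(- \frac{1}{22}\right) = - \frac{1}{11} \approx -0.090909$)
$\left(k + \frac{1}{-29 + \left(-5 - 3\right)^{2}}\right)^{2} = \left(- \frac{1}{11} + \frac{1}{-29 + \left(-5 - 3\right)^{2}}\right)^{2} = \left(- \frac{1}{11} + \frac{1}{-29 + \left(-8\right)^{2}}\right)^{2} = \left(- \frac{1}{11} + \frac{1}{-29 + 64}\right)^{2} = \left(- \frac{1}{11} + \frac{1}{35}\right)^{2} = \left(- \frac{24}{385}\right)^{2} = \frac{576}{148225}$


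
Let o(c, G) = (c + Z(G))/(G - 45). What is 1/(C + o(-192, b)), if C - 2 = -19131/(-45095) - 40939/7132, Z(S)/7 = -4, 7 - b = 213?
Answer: -80726002540/196927316283 ≈ -0.40993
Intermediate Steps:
b = -206 (b = 7 - 1*213 = 7 - 213 = -206)
Z(S) = -28 (Z(S) = 7*(-4) = -28)
C = -1066466833/321617540 (C = 2 + (-19131/(-45095) - 40939/7132) = 2 + (-19131*(-1/45095) - 40939*1/7132) = 2 + (19131/45095 - 40939/7132) = 2 - 1709701913/321617540 = -1066466833/321617540 ≈ -3.3159)
o(c, G) = (-28 + c)/(-45 + G) (o(c, G) = (c - 28)/(G - 45) = (-28 + c)/(-45 + G))
1/(C + o(-192, b)) = 1/(-1066466833/321617540 + (-28 - 192)/(-45 - 206)) = 1/(-1066466833/321617540 - 220/(-251)) = 1/(-1066466833/321617540 - 1/251*(-220)) = 1/(-1066466833/321617540 + 220/251) = 1/(-196927316283/80726002540) = -80726002540/196927316283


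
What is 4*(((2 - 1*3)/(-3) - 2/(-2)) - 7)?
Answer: -68/3 ≈ -22.667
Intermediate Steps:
4*(((2 - 1*3)/(-3) - 2/(-2)) - 7) = 4*(((2 - 3)*(-⅓) - 2*(-½)) - 7) = 4*((-1*(-⅓) + 1) - 7) = 4*((⅓ + 1) - 7) = 4*(4/3 - 7) = 4*(-17/3) = -68/3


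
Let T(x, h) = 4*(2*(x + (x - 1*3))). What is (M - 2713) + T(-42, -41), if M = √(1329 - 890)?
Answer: -3409 + √439 ≈ -3388.0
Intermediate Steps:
T(x, h) = -24 + 16*x (T(x, h) = 4*(2*(x + (x - 3))) = 4*(2*(x + (-3 + x))) = 4*(2*(-3 + 2*x)) = 4*(-6 + 4*x) = -24 + 16*x)
M = √439 ≈ 20.952
(M - 2713) + T(-42, -41) = (√439 - 2713) + (-24 + 16*(-42)) = (-2713 + √439) + (-24 - 672) = (-2713 + √439) - 696 = -3409 + √439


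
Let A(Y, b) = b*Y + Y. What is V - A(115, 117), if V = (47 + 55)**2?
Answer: -3166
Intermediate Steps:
V = 10404 (V = 102**2 = 10404)
A(Y, b) = Y + Y*b (A(Y, b) = Y*b + Y = Y + Y*b)
V - A(115, 117) = 10404 - 115*(1 + 117) = 10404 - 115*118 = 10404 - 1*13570 = 10404 - 13570 = -3166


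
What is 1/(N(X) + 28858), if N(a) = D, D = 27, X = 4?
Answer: 1/28885 ≈ 3.4620e-5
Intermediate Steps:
N(a) = 27
1/(N(X) + 28858) = 1/(27 + 28858) = 1/28885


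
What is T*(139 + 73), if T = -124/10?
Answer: -13144/5 ≈ -2628.8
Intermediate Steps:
T = -62/5 (T = -124*⅒ = -62/5 ≈ -12.400)
T*(139 + 73) = -62*(139 + 73)/5 = -62/5*212 = -13144/5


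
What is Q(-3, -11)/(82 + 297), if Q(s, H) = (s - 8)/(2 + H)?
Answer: 11/3411 ≈ 0.0032249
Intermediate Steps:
Q(s, H) = (-8 + s)/(2 + H)
Q(-3, -11)/(82 + 297) = ((-8 - 3)/(2 - 11))/(82 + 297) = (-11/(-9))/379 = -1/9*(-11)*(1/379) = (11/9)*(1/379) = 11/3411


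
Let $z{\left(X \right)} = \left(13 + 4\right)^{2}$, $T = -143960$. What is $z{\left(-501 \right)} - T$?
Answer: $144249$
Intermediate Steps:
$z{\left(X \right)} = 289$ ($z{\left(X \right)} = 17^{2} = 289$)
$z{\left(-501 \right)} - T = 289 - -143960 = 289 + 143960 = 144249$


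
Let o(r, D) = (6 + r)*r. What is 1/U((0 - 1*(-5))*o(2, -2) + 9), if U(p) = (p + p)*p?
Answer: 1/15842 ≈ 6.3123e-5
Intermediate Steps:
o(r, D) = r*(6 + r)
U(p) = 2*p**2 (U(p) = (2*p)*p = 2*p**2)
1/U((0 - 1*(-5))*o(2, -2) + 9) = 1/(2*((0 - 1*(-5))*(2*(6 + 2)) + 9)**2) = 1/(2*((0 + 5)*(2*8) + 9)**2) = 1/(2*(5*16 + 9)**2) = 1/(2*(80 + 9)**2) = 1/(2*89**2) = 1/(2*7921) = 1/15842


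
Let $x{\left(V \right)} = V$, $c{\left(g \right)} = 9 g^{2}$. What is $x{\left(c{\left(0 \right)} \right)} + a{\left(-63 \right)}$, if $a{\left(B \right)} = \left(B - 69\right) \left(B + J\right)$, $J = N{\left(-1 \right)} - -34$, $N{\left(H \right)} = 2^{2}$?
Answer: $3300$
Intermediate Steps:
$N{\left(H \right)} = 4$
$J = 38$ ($J = 4 - -34 = 4 + 34 = 38$)
$a{\left(B \right)} = \left(-69 + B\right) \left(38 + B\right)$ ($a{\left(B \right)} = \left(B - 69\right) \left(B + 38\right) = \left(-69 + B\right) \left(38 + B\right)$)
$x{\left(c{\left(0 \right)} \right)} + a{\left(-63 \right)} = 9 \cdot 0^{2} - \left(669 - 3969\right) = 9 \cdot 0 + \left(-2622 + 3969 + 1953\right) = 0 + 3300 = 3300$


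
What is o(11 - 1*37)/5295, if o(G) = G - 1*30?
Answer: -56/5295 ≈ -0.010576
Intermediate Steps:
o(G) = -30 + G (o(G) = G - 30 = -30 + G)
o(11 - 1*37)/5295 = (-30 + (11 - 1*37))/5295 = (-30 + (11 - 37))*(1/5295) = (-30 - 26)*(1/5295) = -56*1/5295 = -56/5295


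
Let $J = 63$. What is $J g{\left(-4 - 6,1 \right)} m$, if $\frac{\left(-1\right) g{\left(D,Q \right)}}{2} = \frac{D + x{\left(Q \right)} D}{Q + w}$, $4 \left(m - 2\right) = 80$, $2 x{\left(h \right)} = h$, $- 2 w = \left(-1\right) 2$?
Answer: $20790$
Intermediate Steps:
$w = 1$ ($w = - \frac{\left(-1\right) 2}{2} = \left(- \frac{1}{2}\right) \left(-2\right) = 1$)
$x{\left(h \right)} = \frac{h}{2}$
$m = 22$ ($m = 2 + \frac{1}{4} \cdot 80 = 2 + 20 = 22$)
$g{\left(D,Q \right)} = - \frac{2 \left(D + \frac{D Q}{2}\right)}{1 + Q}$ ($g{\left(D,Q \right)} = - 2 \frac{D + \frac{Q}{2} D}{Q + 1} = - 2 \frac{D + \frac{D Q}{2}}{1 + Q} = - \frac{2 \left(D + \frac{D Q}{2}\right)}{1 + Q}$)
$J g{\left(-4 - 6,1 \right)} m = 63 \left(- \frac{\left(-4 - 6\right) \left(2 + 1\right)}{1 + 1}\right) 22 = 63 \left(\left(-1\right) \left(-4 - 6\right) \frac{1}{2} \cdot 3\right) 22 = 63 \left(\left(-1\right) \left(-10\right) \frac{1}{2} \cdot 3\right) 22 = 63 \cdot 15 \cdot 22 = 945 \cdot 22 = 20790$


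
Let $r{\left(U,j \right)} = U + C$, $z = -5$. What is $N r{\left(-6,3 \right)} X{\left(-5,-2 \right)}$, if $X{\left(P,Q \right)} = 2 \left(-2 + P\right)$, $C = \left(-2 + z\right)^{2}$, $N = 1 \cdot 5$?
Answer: $-3010$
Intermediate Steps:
$N = 5$
$C = 49$ ($C = \left(-2 - 5\right)^{2} = \left(-7\right)^{2} = 49$)
$X{\left(P,Q \right)} = -4 + 2 P$
$r{\left(U,j \right)} = 49 + U$ ($r{\left(U,j \right)} = U + 49 = 49 + U$)
$N r{\left(-6,3 \right)} X{\left(-5,-2 \right)} = 5 \left(49 - 6\right) \left(-4 + 2 \left(-5\right)\right) = 5 \cdot 43 \left(-4 - 10\right) = 215 \left(-14\right) = -3010$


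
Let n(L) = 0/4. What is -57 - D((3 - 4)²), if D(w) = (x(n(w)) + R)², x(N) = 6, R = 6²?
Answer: -1821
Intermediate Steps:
R = 36
n(L) = 0 (n(L) = 0*(¼) = 0)
D(w) = 1764 (D(w) = (6 + 36)² = 42² = 1764)
-57 - D((3 - 4)²) = -57 - 1*1764 = -57 - 1764 = -1821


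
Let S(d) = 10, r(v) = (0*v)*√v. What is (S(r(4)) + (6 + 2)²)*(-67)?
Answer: -4958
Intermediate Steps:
r(v) = 0 (r(v) = 0*√v = 0)
(S(r(4)) + (6 + 2)²)*(-67) = (10 + (6 + 2)²)*(-67) = (10 + 8²)*(-67) = (10 + 64)*(-67) = 74*(-67) = -4958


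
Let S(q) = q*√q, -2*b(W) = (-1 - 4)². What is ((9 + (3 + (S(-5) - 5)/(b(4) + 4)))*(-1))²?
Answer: 45296/289 + 4280*I*√5/289 ≈ 156.73 + 33.115*I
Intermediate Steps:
b(W) = -25/2 (b(W) = -(-1 - 4)²/2 = -½*(-5)² = -½*25 = -25/2)
S(q) = q^(3/2)
((9 + (3 + (S(-5) - 5)/(b(4) + 4)))*(-1))² = ((9 + (3 + ((-5)^(3/2) - 5)/(-25/2 + 4)))*(-1))² = ((9 + (3 + (-5*I*√5 - 5)/(-17/2)))*(-1))² = ((9 + (3 + (-5 - 5*I*√5)*(-2/17)))*(-1))² = ((9 + (3 + (10/17 + 10*I*√5/17)))*(-1))² = ((9 + (61/17 + 10*I*√5/17))*(-1))² = ((214/17 + 10*I*√5/17)*(-1))² = (-214/17 - 10*I*√5/17)²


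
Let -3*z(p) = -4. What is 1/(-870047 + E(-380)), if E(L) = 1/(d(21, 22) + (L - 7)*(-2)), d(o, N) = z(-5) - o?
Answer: -2263/1968916358 ≈ -1.1494e-6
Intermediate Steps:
z(p) = 4/3 (z(p) = -1/3*(-4) = 4/3)
d(o, N) = 4/3 - o
E(L) = 1/(-17/3 - 2*L) (E(L) = 1/((4/3 - 1*21) + (L - 7)*(-2)) = 1/((4/3 - 21) + (-7 + L)*(-2)) = 1/(-59/3 + (14 - 2*L)) = 1/(-17/3 - 2*L))
1/(-870047 + E(-380)) = 1/(-870047 - 3/(17 + 6*(-380))) = 1/(-870047 - 3/(17 - 2280)) = 1/(-870047 - 3/(-2263)) = 1/(-870047 - 3*(-1/2263)) = 1/(-870047 + 3/2263) = 1/(-1968916358/2263) = -2263/1968916358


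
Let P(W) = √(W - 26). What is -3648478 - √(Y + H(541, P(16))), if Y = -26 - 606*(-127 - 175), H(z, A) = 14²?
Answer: -3648478 - √183182 ≈ -3.6489e+6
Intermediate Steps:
P(W) = √(-26 + W)
H(z, A) = 196
Y = 182986 (Y = -26 - 606*(-302) = -26 + 183012 = 182986)
-3648478 - √(Y + H(541, P(16))) = -3648478 - √(182986 + 196) = -3648478 - √183182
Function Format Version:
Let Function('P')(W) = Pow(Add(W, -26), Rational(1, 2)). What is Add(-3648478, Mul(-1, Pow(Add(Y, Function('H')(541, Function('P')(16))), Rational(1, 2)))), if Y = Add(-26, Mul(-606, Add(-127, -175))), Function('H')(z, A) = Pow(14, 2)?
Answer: Add(-3648478, Mul(-1, Pow(183182, Rational(1, 2)))) ≈ -3.6489e+6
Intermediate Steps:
Function('P')(W) = Pow(Add(-26, W), Rational(1, 2))
Function('H')(z, A) = 196
Y = 182986 (Y = Add(-26, Mul(-606, -302)) = Add(-26, 183012) = 182986)
Add(-3648478, Mul(-1, Pow(Add(Y, Function('H')(541, Function('P')(16))), Rational(1, 2)))) = Add(-3648478, Mul(-1, Pow(Add(182986, 196), Rational(1, 2)))) = Add(-3648478, Mul(-1, Pow(183182, Rational(1, 2))))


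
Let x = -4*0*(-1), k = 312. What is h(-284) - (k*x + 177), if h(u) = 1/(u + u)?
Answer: -100537/568 ≈ -177.00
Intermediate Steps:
x = 0 (x = 0*(-1) = 0)
h(u) = 1/(2*u)
h(-284) - (k*x + 177) = (½)/(-284) - (312*0 + 177) = (½)*(-1/284) - (0 + 177) = -1/568 - 1*177 = -1/568 - 177 = -100537/568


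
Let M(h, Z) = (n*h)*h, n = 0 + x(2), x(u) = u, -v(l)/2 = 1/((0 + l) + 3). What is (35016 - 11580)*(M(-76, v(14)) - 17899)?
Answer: -148748292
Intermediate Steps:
v(l) = -2/(3 + l) (v(l) = -2/((0 + l) + 3) = -2/(l + 3) = -2/(3 + l))
n = 2 (n = 0 + 2 = 2)
M(h, Z) = 2*h² (M(h, Z) = (2*h)*h = 2*h²)
(35016 - 11580)*(M(-76, v(14)) - 17899) = (35016 - 11580)*(2*(-76)² - 17899) = 23436*(2*5776 - 17899) = 23436*(11552 - 17899) = 23436*(-6347) = -148748292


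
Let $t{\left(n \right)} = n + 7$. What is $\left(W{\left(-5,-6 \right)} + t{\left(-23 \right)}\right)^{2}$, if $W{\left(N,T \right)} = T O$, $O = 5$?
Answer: $2116$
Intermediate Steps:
$t{\left(n \right)} = 7 + n$
$W{\left(N,T \right)} = 5 T$ ($W{\left(N,T \right)} = T 5 = 5 T$)
$\left(W{\left(-5,-6 \right)} + t{\left(-23 \right)}\right)^{2} = \left(5 \left(-6\right) + \left(7 - 23\right)\right)^{2} = \left(-30 - 16\right)^{2} = \left(-46\right)^{2} = 2116$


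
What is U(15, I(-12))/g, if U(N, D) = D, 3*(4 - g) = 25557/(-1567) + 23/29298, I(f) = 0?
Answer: 0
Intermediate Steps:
g = 1299652537/137729898 (g = 4 - (25557/(-1567) + 23/29298)/3 = 4 - (25557*(-1/1567) + 23*(1/29298))/3 = 4 - (-25557/1567 + 23/29298)/3 = 4 - ⅓*(-748732945/45909966) = 4 + 748732945/137729898 = 1299652537/137729898 ≈ 9.4362)
U(15, I(-12))/g = 0/(1299652537/137729898) = 0*(137729898/1299652537) = 0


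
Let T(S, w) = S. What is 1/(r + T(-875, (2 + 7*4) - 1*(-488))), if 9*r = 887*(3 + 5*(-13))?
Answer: -9/62869 ≈ -0.00014315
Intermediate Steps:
r = -54994/9 (r = (887*(3 + 5*(-13)))/9 = (887*(3 - 65))/9 = (887*(-62))/9 = (1/9)*(-54994) = -54994/9 ≈ -6110.4)
1/(r + T(-875, (2 + 7*4) - 1*(-488))) = 1/(-54994/9 - 875) = 1/(-62869/9) = -9/62869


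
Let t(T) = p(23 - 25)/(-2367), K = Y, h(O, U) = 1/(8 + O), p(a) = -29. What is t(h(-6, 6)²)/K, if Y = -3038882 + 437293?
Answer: -29/6157961163 ≈ -4.7093e-9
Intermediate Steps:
Y = -2601589
K = -2601589
t(T) = 29/2367 (t(T) = -29/(-2367) = -29*(-1/2367) = 29/2367)
t(h(-6, 6)²)/K = (29/2367)/(-2601589) = (29/2367)*(-1/2601589) = -29/6157961163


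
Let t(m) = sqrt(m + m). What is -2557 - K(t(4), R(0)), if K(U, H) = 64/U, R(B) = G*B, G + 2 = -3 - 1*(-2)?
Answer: -2557 - 16*sqrt(2) ≈ -2579.6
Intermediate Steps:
t(m) = sqrt(2)*sqrt(m) (t(m) = sqrt(2*m) = sqrt(2)*sqrt(m))
G = -3 (G = -2 + (-3 - 1*(-2)) = -2 + (-3 + 2) = -2 - 1 = -3)
R(B) = -3*B
-2557 - K(t(4), R(0)) = -2557 - 64/(sqrt(2)*sqrt(4)) = -2557 - 64/(sqrt(2)*2) = -2557 - 64/(2*sqrt(2)) = -2557 - 64*sqrt(2)/4 = -2557 - 16*sqrt(2)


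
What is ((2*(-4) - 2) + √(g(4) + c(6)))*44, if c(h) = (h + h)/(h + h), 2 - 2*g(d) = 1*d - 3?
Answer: -440 + 22*√6 ≈ -386.11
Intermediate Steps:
g(d) = 5/2 - d/2 (g(d) = 1 - (1*d - 3)/2 = 1 - (d - 3)/2 = 1 - (-3 + d)/2 = 1 + (3/2 - d/2) = 5/2 - d/2)
c(h) = 1 (c(h) = (2*h)/((2*h)) = (2*h)*(1/(2*h)) = 1)
((2*(-4) - 2) + √(g(4) + c(6)))*44 = ((2*(-4) - 2) + √((5/2 - ½*4) + 1))*44 = ((-8 - 2) + √((5/2 - 2) + 1))*44 = (-10 + √(½ + 1))*44 = (-10 + √(3/2))*44 = (-10 + √6/2)*44 = -440 + 22*√6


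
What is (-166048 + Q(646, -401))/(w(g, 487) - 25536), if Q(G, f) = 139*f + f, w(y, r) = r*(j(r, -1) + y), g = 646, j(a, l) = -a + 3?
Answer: -111094/26679 ≈ -4.1641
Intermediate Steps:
j(a, l) = 3 - a
w(y, r) = r*(3 + y - r) (w(y, r) = r*((3 - r) + y) = r*(3 + y - r))
Q(G, f) = 140*f
(-166048 + Q(646, -401))/(w(g, 487) - 25536) = (-166048 + 140*(-401))/(487*(3 + 646 - 1*487) - 25536) = (-166048 - 56140)/(487*(3 + 646 - 487) - 25536) = -222188/(487*162 - 25536) = -222188/(78894 - 25536) = -222188/53358 = -222188*1/53358 = -111094/26679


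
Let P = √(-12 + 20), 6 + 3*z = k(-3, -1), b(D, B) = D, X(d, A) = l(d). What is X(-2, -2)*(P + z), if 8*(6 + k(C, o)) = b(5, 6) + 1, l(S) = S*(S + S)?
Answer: -30 + 16*√2 ≈ -7.3726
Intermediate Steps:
l(S) = 2*S² (l(S) = S*(2*S) = 2*S²)
X(d, A) = 2*d²
k(C, o) = -21/4 (k(C, o) = -6 + (5 + 1)/8 = -6 + (⅛)*6 = -6 + ¾ = -21/4)
z = -15/4 (z = -2 + (⅓)*(-21/4) = -2 - 7/4 = -15/4 ≈ -3.7500)
P = 2*√2 (P = √8 = 2*√2 ≈ 2.8284)
X(-2, -2)*(P + z) = (2*(-2)²)*(2*√2 - 15/4) = (2*4)*(-15/4 + 2*√2) = 8*(-15/4 + 2*√2) = -30 + 16*√2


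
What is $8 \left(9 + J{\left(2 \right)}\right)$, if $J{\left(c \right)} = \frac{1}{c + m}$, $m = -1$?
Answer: $80$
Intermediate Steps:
$J{\left(c \right)} = \frac{1}{-1 + c}$ ($J{\left(c \right)} = \frac{1}{c - 1} = \frac{1}{-1 + c}$)
$8 \left(9 + J{\left(2 \right)}\right) = 8 \left(9 + \frac{1}{-1 + 2}\right) = 8 \left(9 + 1^{-1}\right) = 8 \left(9 + 1\right) = 8 \cdot 10 = 80$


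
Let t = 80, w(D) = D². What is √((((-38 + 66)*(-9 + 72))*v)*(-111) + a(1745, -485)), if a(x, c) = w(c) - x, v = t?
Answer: 2*I*√3857710 ≈ 3928.2*I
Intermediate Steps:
v = 80
a(x, c) = c² - x
√((((-38 + 66)*(-9 + 72))*v)*(-111) + a(1745, -485)) = √((((-38 + 66)*(-9 + 72))*80)*(-111) + ((-485)² - 1*1745)) = √(((28*63)*80)*(-111) + (235225 - 1745)) = √((1764*80)*(-111) + 233480) = √(141120*(-111) + 233480) = √(-15664320 + 233480) = √(-15430840) = 2*I*√3857710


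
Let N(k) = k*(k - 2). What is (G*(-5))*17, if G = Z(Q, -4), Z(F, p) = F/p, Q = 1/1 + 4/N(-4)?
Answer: 595/24 ≈ 24.792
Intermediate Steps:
N(k) = k*(-2 + k)
Q = 7/6 (Q = 1/1 + 4/((-4*(-2 - 4))) = 1*1 + 4/((-4*(-6))) = 1 + 4/24 = 1 + 4*(1/24) = 1 + 1/6 = 7/6 ≈ 1.1667)
G = -7/24 (G = (7/6)/(-4) = (7/6)*(-1/4) = -7/24 ≈ -0.29167)
(G*(-5))*17 = -7/24*(-5)*17 = (35/24)*17 = 595/24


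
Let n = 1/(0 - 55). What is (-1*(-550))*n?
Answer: -10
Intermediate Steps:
n = -1/55 (n = 1/(-55) = -1/55 ≈ -0.018182)
(-1*(-550))*n = -1*(-550)*(-1/55) = 550*(-1/55) = -10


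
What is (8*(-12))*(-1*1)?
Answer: 96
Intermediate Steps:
(8*(-12))*(-1*1) = -96*(-1) = 96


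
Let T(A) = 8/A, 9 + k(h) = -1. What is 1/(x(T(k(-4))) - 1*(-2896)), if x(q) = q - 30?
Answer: 5/14326 ≈ 0.00034902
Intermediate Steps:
k(h) = -10 (k(h) = -9 - 1 = -10)
x(q) = -30 + q
1/(x(T(k(-4))) - 1*(-2896)) = 1/((-30 + 8/(-10)) - 1*(-2896)) = 1/((-30 + 8*(-⅒)) + 2896) = 1/((-30 - ⅘) + 2896) = 1/(-154/5 + 2896) = 1/(14326/5) = 5/14326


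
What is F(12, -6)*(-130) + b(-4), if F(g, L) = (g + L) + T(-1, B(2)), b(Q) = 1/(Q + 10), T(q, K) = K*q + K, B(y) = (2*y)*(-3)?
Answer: -4679/6 ≈ -779.83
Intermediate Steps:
B(y) = -6*y
T(q, K) = K + K*q
b(Q) = 1/(10 + Q)
F(g, L) = L + g (F(g, L) = (g + L) + (-6*2)*(1 - 1) = (L + g) - 12*0 = (L + g) + 0 = L + g)
F(12, -6)*(-130) + b(-4) = (-6 + 12)*(-130) + 1/(10 - 4) = 6*(-130) + 1/6 = -780 + 1/6 = -4679/6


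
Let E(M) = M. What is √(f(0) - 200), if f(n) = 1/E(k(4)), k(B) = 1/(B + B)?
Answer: 8*I*√3 ≈ 13.856*I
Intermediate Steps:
k(B) = 1/(2*B)
f(n) = 8 (f(n) = 1/((½)/4) = 1/((½)*(¼)) = 1/(⅛) = 8)
√(f(0) - 200) = √(8 - 200) = √(-192) = 8*I*√3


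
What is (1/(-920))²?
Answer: 1/846400 ≈ 1.1815e-6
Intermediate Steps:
(1/(-920))² = (-1/920)² = 1/846400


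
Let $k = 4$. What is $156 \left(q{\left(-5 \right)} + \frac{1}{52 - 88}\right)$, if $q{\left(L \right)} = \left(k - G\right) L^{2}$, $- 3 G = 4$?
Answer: $\frac{62387}{3} \approx 20796.0$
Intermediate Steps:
$G = - \frac{4}{3}$ ($G = \left(- \frac{1}{3}\right) 4 = - \frac{4}{3} \approx -1.3333$)
$q{\left(L \right)} = \frac{16 L^{2}}{3}$ ($q{\left(L \right)} = \left(4 - - \frac{4}{3}\right) L^{2} = \left(4 + \frac{4}{3}\right) L^{2} = \frac{16 L^{2}}{3}$)
$156 \left(q{\left(-5 \right)} + \frac{1}{52 - 88}\right) = 156 \left(\frac{16 \left(-5\right)^{2}}{3} + \frac{1}{52 - 88}\right) = 156 \left(\frac{16}{3} \cdot 25 + \frac{1}{-36}\right) = 156 \left(\frac{400}{3} - \frac{1}{36}\right) = 156 \cdot \frac{4799}{36} = \frac{62387}{3}$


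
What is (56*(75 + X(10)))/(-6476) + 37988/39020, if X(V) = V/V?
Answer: 4996323/15793345 ≈ 0.31636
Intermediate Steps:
X(V) = 1
(56*(75 + X(10)))/(-6476) + 37988/39020 = (56*(75 + 1))/(-6476) + 37988/39020 = (56*76)*(-1/6476) + 37988*(1/39020) = 4256*(-1/6476) + 9497/9755 = -1064/1619 + 9497/9755 = 4996323/15793345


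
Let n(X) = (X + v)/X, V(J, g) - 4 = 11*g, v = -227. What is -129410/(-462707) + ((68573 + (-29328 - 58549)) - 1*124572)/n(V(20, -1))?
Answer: -232988372192/54136719 ≈ -4303.7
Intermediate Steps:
V(J, g) = 4 + 11*g
n(X) = (-227 + X)/X (n(X) = (X - 227)/X = (-227 + X)/X)
-129410/(-462707) + ((68573 + (-29328 - 58549)) - 1*124572)/n(V(20, -1)) = -129410/(-462707) + ((68573 + (-29328 - 58549)) - 1*124572)/(((-227 + (4 + 11*(-1)))/(4 + 11*(-1)))) = -129410*(-1/462707) + ((68573 - 87877) - 124572)/(((-227 + (4 - 11))/(4 - 11))) = 129410/462707 + (-19304 - 124572)/(((-227 - 7)/(-7))) = 129410/462707 - 143876/((-⅐*(-234))) = 129410/462707 - 143876/234/7 = 129410/462707 - 143876*7/234 = 129410/462707 - 503566/117 = -232988372192/54136719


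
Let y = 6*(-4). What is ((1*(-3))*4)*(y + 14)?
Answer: 120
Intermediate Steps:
y = -24
((1*(-3))*4)*(y + 14) = ((1*(-3))*4)*(-24 + 14) = -3*4*(-10) = -12*(-10) = 120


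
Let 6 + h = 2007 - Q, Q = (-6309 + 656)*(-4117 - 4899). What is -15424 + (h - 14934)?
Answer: -50995805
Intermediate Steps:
Q = 50967448 (Q = -5653*(-9016) = 50967448)
h = -50965447 (h = -6 + (2007 - 1*50967448) = -6 + (2007 - 50967448) = -6 - 50965441 = -50965447)
-15424 + (h - 14934) = -15424 + (-50965447 - 14934) = -15424 - 50980381 = -50995805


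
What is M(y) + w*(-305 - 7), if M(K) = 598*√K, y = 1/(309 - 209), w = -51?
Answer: 79859/5 ≈ 15972.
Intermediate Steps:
y = 1/100 ≈ 0.010000
M(y) + w*(-305 - 7) = 598*√(1/100) - 51*(-305 - 7) = 598*(⅒) - 51*(-312) = 299/5 + 15912 = 79859/5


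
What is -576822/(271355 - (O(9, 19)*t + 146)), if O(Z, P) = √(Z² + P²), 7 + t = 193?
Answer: -17382146422/8171003361 - 11920988*√442/8171003361 ≈ -2.1580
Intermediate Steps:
t = 186 (t = -7 + 193 = 186)
O(Z, P) = √(P² + Z²)
-576822/(271355 - (O(9, 19)*t + 146)) = -576822/(271355 - (√(19² + 9²)*186 + 146)) = -576822/(271355 - (√(361 + 81)*186 + 146)) = -576822/(271355 - (√442*186 + 146)) = -576822/(271355 - (186*√442 + 146)) = -576822/(271355 - (146 + 186*√442)) = -576822/(271355 + (-146 - 186*√442)) = -576822/(271209 - 186*√442)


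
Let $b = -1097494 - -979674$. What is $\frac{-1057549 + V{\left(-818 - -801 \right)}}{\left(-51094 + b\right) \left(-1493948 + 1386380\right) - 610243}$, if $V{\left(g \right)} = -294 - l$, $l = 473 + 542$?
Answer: $- \frac{1058858}{18169130909} \approx -5.8278 \cdot 10^{-5}$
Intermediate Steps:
$l = 1015$
$b = -117820$ ($b = -1097494 + 979674 = -117820$)
$V{\left(g \right)} = -1309$ ($V{\left(g \right)} = -294 - 1015 = -1309$)
$\frac{-1057549 + V{\left(-818 - -801 \right)}}{\left(-51094 + b\right) \left(-1493948 + 1386380\right) - 610243} = \frac{-1057549 - 1309}{\left(-51094 - 117820\right) \left(-1493948 + 1386380\right) - 610243} = - \frac{1058858}{\left(-168914\right) \left(-107568\right) - 610243} = - \frac{1058858}{18169741152 - 610243} = - \frac{1058858}{18169130909}$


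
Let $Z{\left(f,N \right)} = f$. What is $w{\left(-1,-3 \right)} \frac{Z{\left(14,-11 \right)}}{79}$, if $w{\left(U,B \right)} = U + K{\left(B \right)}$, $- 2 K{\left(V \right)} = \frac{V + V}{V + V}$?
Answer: $- \frac{21}{79} \approx -0.26582$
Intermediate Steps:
$K{\left(V \right)} = - \frac{1}{2}$ ($K{\left(V \right)} = - \frac{\left(V + V\right) \frac{1}{V + V}}{2} = - \frac{2 V \frac{1}{2 V}}{2} = \left(- \frac{1}{2}\right) 1 = - \frac{1}{2}$)
$w{\left(U,B \right)} = - \frac{1}{2} + U$ ($w{\left(U,B \right)} = U - \frac{1}{2} = - \frac{1}{2} + U$)
$w{\left(-1,-3 \right)} \frac{Z{\left(14,-11 \right)}}{79} = \left(- \frac{1}{2} - 1\right) \frac{14}{79} = - \frac{3 \cdot 14 \cdot \frac{1}{79}}{2} = \left(- \frac{3}{2}\right) \frac{14}{79} = - \frac{21}{79}$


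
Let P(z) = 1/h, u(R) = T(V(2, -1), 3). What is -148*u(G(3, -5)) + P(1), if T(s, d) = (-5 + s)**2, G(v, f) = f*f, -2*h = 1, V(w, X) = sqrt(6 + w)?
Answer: -4886 + 2960*sqrt(2) ≈ -699.93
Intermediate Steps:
h = -1/2 (h = -1/2*1 = -1/2 ≈ -0.50000)
G(v, f) = f**2
u(R) = (-5 + 2*sqrt(2))**2 (u(R) = (-5 + sqrt(6 + 2))**2 = (-5 + sqrt(8))**2 = (-5 + 2*sqrt(2))**2)
P(z) = -2 (P(z) = 1/(-1/2) = -2)
-148*u(G(3, -5)) + P(1) = -148*(33 - 20*sqrt(2)) - 2 = (-4884 + 2960*sqrt(2)) - 2 = -4886 + 2960*sqrt(2)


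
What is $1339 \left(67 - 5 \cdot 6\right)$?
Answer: $49543$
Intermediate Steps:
$1339 \left(67 - 5 \cdot 6\right) = 1339 \left(67 - 30\right) = 1339 \cdot 37 = 49543$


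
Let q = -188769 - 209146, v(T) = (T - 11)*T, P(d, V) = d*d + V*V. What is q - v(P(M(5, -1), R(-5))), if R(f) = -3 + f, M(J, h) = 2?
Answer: -401791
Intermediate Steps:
P(d, V) = V² + d² (P(d, V) = d² + V² = V² + d²)
v(T) = T*(-11 + T) (v(T) = (-11 + T)*T = T*(-11 + T))
q = -397915
q - v(P(M(5, -1), R(-5))) = -397915 - ((-3 - 5)² + 2²)*(-11 + ((-3 - 5)² + 2²)) = -397915 - ((-8)² + 4)*(-11 + ((-8)² + 4)) = -397915 - (64 + 4)*(-11 + (64 + 4)) = -397915 - 68*(-11 + 68) = -397915 - 68*57 = -397915 - 1*3876 = -397915 - 3876 = -401791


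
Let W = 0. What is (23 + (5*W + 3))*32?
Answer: 832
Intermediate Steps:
(23 + (5*W + 3))*32 = (23 + (5*0 + 3))*32 = (23 + (0 + 3))*32 = (23 + 3)*32 = 26*32 = 832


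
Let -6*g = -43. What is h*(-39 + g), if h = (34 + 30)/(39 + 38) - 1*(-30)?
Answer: -226717/231 ≈ -981.46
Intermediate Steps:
g = 43/6 (g = -1/6*(-43) = 43/6 ≈ 7.1667)
h = 2374/77 (h = 64/77 + 30 = 2374/77 ≈ 30.831)
h*(-39 + g) = 2374*(-39 + 43/6)/77 = (2374/77)*(-191/6) = -226717/231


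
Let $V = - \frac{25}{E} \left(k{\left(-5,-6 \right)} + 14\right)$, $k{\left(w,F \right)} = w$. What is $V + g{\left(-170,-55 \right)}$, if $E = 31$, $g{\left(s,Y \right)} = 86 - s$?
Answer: $\frac{7711}{31} \approx 248.74$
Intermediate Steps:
$V = - \frac{225}{31}$ ($V = - \frac{25}{31} \left(-5 + 14\right) = \left(-25\right) \frac{1}{31} \cdot 9 = \left(- \frac{25}{31}\right) 9 = - \frac{225}{31} \approx -7.2581$)
$V + g{\left(-170,-55 \right)} = - \frac{225}{31} + \left(86 - -170\right) = - \frac{225}{31} + \left(86 + 170\right) = - \frac{225}{31} + 256 = \frac{7711}{31}$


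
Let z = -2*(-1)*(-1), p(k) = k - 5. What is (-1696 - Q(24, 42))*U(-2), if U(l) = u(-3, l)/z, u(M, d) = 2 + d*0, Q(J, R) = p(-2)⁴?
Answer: 4097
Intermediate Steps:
p(k) = -5 + k
Q(J, R) = 2401 (Q(J, R) = (-5 - 2)⁴ = (-7)⁴ = 2401)
u(M, d) = 2 (u(M, d) = 2 + 0 = 2)
z = -2 (z = 2*(-1) = -2)
U(l) = -1 (U(l) = 2/(-2) = 2*(-½) = -1)
(-1696 - Q(24, 42))*U(-2) = (-1696 - 1*2401)*(-1) = (-1696 - 2401)*(-1) = -4097*(-1) = 4097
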